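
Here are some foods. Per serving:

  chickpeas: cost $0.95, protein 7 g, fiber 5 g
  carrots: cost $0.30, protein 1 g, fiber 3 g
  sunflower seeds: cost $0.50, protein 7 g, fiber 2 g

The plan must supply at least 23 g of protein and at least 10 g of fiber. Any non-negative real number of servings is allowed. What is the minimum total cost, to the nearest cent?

$1.93

Minimising a linear cost over {protein ≥ 23, fiber ≥ 10, servings ≥ 0} — the optimum is at a vertex, using one or two foods.
chickpeas only: max(23/7, 10/5) = 3.286 servings → $3.12.
carrots only: max(23/1, 10/3) = 23 servings → $6.90.
sunflower seeds only: max(23/7, 10/2) = 5 servings → $2.50.
chickpeas + carrots: the both-tight solution has a negative serving — not a feasible corner.
chickpeas + sunflower seeds with both tight: 1.143 servings and 2.143 servings → $2.16.
carrots + sunflower seeds with both tight: 1.263 servings and 3.105 servings → $1.93.
Cheapest feasible corner: $1.93.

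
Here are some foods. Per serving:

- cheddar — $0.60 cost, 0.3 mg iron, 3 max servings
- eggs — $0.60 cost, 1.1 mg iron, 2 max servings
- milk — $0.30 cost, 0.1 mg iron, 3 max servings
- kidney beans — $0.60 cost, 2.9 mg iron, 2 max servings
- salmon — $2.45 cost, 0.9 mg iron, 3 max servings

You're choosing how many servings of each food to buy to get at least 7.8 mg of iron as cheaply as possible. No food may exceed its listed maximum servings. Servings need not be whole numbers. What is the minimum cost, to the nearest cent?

Cost per mg of iron: kidney beans $0.2069, eggs $0.5455, cheddar $2.0000, salmon $2.7222, milk $3.0000.
Take 2 servings of kidney beans: +5.8 mg iron for $1.20 (total $1.20, still need 2.0 mg).
Take 1.818 servings of eggs: +2.0 mg iron for $1.09 (total $2.29, still need 0.0 mg).
Filling from the cheapest source first is optimal under one linear minimum: $2.29.

$2.29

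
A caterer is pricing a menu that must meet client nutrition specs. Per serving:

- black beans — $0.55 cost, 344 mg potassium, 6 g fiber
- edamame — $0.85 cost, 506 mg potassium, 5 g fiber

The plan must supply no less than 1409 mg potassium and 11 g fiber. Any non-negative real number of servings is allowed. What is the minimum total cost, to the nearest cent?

$2.25

With two linear requirements the optimum uses one or two foods; enumerate the corners.
black beans only: max(1409/344, 11/6) = 4.096 servings → $2.25.
edamame only: max(1409/506, 11/5) = 2.785 servings → $2.37.
black beans + edamame: intersection lies outside the first quadrant.
So the least-cost plan costs $2.25.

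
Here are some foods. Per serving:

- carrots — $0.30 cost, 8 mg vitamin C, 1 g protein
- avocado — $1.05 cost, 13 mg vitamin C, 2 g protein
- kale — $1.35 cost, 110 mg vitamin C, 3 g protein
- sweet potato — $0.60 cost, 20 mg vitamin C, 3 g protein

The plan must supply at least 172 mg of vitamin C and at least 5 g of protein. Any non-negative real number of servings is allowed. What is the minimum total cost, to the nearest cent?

Check every corner: each single food scaled to meet both minima, and each pair solved so both constraints bind.
carrots only: max(172/8, 5/1) = 21.5 servings → $6.45.
avocado only: max(172/13, 5/2) = 13.23 servings → $13.89.
kale only: max(172/110, 5/3) = 1.667 servings → $2.25.
sweet potato only: max(172/20, 5/3) = 8.6 servings → $5.16.
carrots + avocado: intersection lies outside the first quadrant.
carrots + kale with both tight: 0.3953 servings and 1.535 servings → $2.19.
carrots + sweet potato: intersection lies outside the first quadrant.
avocado + kale with both tight: 0.1878 servings and 1.541 servings → $2.28.
avocado + sweet potato with both targets exact would need a negative amount; discard.
kale + sweet potato with both tight: 1.541 servings and 0.1259 servings → $2.16.
The minimum over all feasible corners is $2.16.

$2.16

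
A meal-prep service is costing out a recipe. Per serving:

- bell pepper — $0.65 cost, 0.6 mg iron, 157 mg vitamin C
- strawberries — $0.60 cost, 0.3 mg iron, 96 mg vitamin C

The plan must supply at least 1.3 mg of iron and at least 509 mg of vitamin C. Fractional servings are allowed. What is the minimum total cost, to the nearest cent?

Compare the cost at each extreme point of the feasible region.
bell pepper only: max(1.3/0.6, 509/157) = 3.242 servings → $2.11.
strawberries only: max(1.3/0.3, 509/96) = 5.302 servings → $3.18.
bell pepper + strawberries: intersection lies outside the first quadrant.
So the least-cost plan costs $2.11.

$2.11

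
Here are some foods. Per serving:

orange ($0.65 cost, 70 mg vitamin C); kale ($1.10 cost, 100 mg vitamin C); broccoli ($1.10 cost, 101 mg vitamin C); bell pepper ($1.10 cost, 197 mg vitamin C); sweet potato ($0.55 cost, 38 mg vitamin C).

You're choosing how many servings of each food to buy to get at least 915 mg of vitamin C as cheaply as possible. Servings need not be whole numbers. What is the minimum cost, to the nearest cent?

Cost per mg of vitamin C: bell pepper $0.0056, orange $0.0093, broccoli $0.0109, kale $0.0110, sweet potato $0.0145.
With no serving limits, use only bell pepper: 915 mg / 197 mg = 4.645 servings × $1.10 = $5.11.

$5.11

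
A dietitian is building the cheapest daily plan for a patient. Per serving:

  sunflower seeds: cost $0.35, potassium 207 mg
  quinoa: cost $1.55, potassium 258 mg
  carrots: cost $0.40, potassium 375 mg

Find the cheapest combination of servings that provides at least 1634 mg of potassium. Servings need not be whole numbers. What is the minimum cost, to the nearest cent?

Cost per mg of potassium: carrots $0.0011, sunflower seeds $0.0017, quinoa $0.0060.
With no serving limits, use only carrots: 1634 mg / 375 mg = 4.357 servings × $0.40 = $1.74.

$1.74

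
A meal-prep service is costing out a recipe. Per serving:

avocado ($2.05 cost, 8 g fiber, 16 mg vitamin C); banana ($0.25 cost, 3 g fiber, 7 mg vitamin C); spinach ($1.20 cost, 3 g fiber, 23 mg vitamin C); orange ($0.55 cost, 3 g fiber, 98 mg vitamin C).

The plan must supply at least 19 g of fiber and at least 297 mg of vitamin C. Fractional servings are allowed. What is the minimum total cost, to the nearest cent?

Two binding constraints pin down two serving amounts, so the optimal mix uses at most two foods. The candidates are each food alone (scaled to the tighter of fiber/vitamin C) and each pair with both constraints tight.
avocado only: max(19/8, 297/16) = 18.56 servings → $38.05.
banana only: max(19/3, 297/7) = 42.43 servings → $10.61.
spinach only: max(19/3, 297/23) = 12.91 servings → $15.50.
orange only: max(19/3, 297/98) = 6.333 servings → $3.48.
avocado + banana with both targets exact would need a negative amount; discard.
avocado + spinach with both targets exact would need a negative amount; discard.
avocado + orange with both tight: 1.319 servings and 2.815 servings → $4.25.
banana + spinach with both targets exact would need a negative amount; discard.
banana + orange with both tight: 3.557 servings and 2.777 servings → $2.42.
spinach + orange with both tight: 4.316 servings and 2.018 servings → $6.29.
The minimum over all feasible corners is $2.42.

$2.42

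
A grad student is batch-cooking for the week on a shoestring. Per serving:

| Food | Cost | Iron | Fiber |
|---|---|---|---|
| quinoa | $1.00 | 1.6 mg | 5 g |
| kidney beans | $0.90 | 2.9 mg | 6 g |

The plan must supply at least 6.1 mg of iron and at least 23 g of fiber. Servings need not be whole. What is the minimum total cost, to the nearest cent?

An LP optimum is at a vertex; with two nutrient constraints at most two foods are used. Check each candidate.
quinoa only: max(6.1/1.6, 23/5) = 4.6 servings → $4.60.
kidney beans only: max(6.1/2.9, 23/6) = 3.833 servings → $3.45.
quinoa + kidney beans: intersection lies outside the first quadrant.
Cheapest feasible corner: $3.45.

$3.45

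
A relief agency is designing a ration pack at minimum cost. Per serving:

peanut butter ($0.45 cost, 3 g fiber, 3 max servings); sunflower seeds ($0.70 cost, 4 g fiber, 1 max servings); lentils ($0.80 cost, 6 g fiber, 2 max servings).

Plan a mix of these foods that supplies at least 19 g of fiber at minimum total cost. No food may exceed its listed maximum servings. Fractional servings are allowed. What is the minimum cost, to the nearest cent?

Cost per g of fiber: lentils $0.1333, peanut butter $0.1500, sunflower seeds $0.1750.
Take 2 servings of lentils: +12.0 g fiber for $1.60 (total $1.60, still need 7.0 g).
Take 2.333 servings of peanut butter: +7.0 g fiber for $1.05 (total $2.65, still need 0.0 g).
Filling from the cheapest source first is optimal under one linear minimum: $2.65.

$2.65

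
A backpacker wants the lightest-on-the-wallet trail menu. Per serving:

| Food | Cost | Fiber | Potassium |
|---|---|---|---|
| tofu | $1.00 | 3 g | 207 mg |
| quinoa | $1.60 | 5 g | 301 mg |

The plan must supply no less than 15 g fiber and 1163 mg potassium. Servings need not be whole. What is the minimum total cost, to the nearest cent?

$5.62

Check every corner: each single food scaled to meet both minima, and each pair solved so both constraints bind.
tofu only: max(15/3, 1163/207) = 5.618 servings → $5.62.
quinoa only: max(15/5, 1163/301) = 3.864 servings → $6.18.
tofu + quinoa with both targets exact would need a negative amount; discard.
Cheapest feasible corner: $5.62.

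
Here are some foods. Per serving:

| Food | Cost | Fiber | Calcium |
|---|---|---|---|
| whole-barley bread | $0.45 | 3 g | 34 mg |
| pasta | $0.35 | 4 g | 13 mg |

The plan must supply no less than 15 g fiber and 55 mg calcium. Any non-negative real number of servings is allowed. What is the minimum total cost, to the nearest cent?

$1.36

With two linear requirements the optimum uses one or two foods; enumerate the corners.
whole-barley bread only: max(15/3, 55/34) = 5 servings → $2.25.
pasta only: max(15/4, 55/13) = 4.231 servings → $1.48.
whole-barley bread + pasta with both tight: 0.2577 servings and 3.557 servings → $1.36.
Cheapest feasible corner: $1.36.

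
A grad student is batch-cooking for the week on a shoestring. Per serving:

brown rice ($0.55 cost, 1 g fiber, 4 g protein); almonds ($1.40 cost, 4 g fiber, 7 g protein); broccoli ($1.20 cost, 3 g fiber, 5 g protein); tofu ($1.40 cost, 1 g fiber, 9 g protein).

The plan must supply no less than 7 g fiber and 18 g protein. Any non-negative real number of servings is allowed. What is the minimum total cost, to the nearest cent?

Two binding constraints pin down two serving amounts, so the optimal mix uses at most two foods. The candidates are each food alone (scaled to the tighter of fiber/protein) and each pair with both constraints tight.
brown rice only: max(7/1, 18/4) = 7 servings → $3.85.
almonds only: max(7/4, 18/7) = 2.571 servings → $3.60.
broccoli only: max(7/3, 18/5) = 3.6 servings → $4.32.
tofu only: max(7/1, 18/9) = 7 servings → $9.80.
brown rice + almonds with both tight: 2.556 servings and 1.111 servings → $2.96.
brown rice + broccoli with both tight: 2.714 servings and 1.429 servings → $3.21.
brown rice + tofu: the both-tight solution has a negative serving — not a feasible corner.
almonds + broccoli: the both-tight solution has a negative serving — not a feasible corner.
almonds + tofu with both tight: 1.552 servings and 0.7931 servings → $3.28.
broccoli + tofu with both tight: 2.045 servings and 0.8636 servings → $3.66.
Cheapest feasible corner: $2.96.

$2.96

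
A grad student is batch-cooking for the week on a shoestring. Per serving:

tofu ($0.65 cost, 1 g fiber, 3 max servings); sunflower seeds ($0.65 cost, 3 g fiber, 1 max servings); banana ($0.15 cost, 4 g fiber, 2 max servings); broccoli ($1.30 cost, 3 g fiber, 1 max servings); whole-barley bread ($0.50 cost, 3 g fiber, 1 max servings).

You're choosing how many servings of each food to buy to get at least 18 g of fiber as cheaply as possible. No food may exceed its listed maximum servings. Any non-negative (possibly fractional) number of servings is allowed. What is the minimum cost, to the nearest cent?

Cost per g of fiber: banana $0.0375, whole-barley bread $0.1667, sunflower seeds $0.2167, broccoli $0.4333, tofu $0.6500.
Take 2 servings of banana: +8.0 g fiber for $0.30 (total $0.30, still need 10.0 g).
Take 1 serving of whole-barley bread: +3.0 g fiber for $0.50 (total $0.80, still need 7.0 g).
Take 1 serving of sunflower seeds: +3.0 g fiber for $0.65 (total $1.45, still need 4.0 g).
Take 1 serving of broccoli: +3.0 g fiber for $1.30 (total $2.75, still need 1.0 g).
Take 1 serving of tofu: +1.0 g fiber for $0.65 (total $3.40, still need 0.0 g).
Filling from the cheapest source first is optimal under one linear minimum: $3.40.

$3.40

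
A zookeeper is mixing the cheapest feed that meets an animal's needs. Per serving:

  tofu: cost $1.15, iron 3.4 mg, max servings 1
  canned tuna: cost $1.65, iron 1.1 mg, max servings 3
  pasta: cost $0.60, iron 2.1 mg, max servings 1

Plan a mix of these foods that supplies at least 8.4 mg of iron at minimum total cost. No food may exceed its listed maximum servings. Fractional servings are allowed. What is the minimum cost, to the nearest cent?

$6.10

Cost per mg of iron: pasta $0.2857, tofu $0.3382, canned tuna $1.5000.
Take 1 serving of pasta: +2.1 mg iron for $0.60 (total $0.60, still need 6.3 mg).
Take 1 serving of tofu: +3.4 mg iron for $1.15 (total $1.75, still need 2.9 mg).
Take 2.636 servings of canned tuna: +2.9 mg iron for $4.35 (total $6.10, still need 0.0 mg).
Greedy by cheapest-per-mg is optimal for a single linear constraint, so the minimum cost is $6.10.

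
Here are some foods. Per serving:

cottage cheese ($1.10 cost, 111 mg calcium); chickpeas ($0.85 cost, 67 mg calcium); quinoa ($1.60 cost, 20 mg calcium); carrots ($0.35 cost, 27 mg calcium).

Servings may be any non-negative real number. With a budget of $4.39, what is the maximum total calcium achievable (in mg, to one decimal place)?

443.0 mg

Calcium per dollar: cottage cheese 100.9, chickpeas 78.82, carrots 77.14, quinoa 12.5.
With no serving limits, spend the whole cost allowance on cottage cheese: $4.39 / $1.10 × 111 mg = 443.0 mg.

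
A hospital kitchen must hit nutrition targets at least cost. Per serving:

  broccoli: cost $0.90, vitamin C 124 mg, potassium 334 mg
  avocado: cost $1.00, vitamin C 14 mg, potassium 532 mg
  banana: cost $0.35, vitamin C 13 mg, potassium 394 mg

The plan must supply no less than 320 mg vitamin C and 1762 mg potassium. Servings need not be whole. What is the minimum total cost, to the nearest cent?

Compare the cost at each extreme point of the feasible region.
broccoli only: max(320/124, 1762/334) = 5.275 servings → $4.75.
avocado only: max(320/14, 1762/532) = 22.86 servings → $22.86.
banana only: max(320/13, 1762/394) = 24.62 servings → $8.62.
broccoli + avocado with both tight: 2.375 servings and 1.821 servings → $3.96.
broccoli + banana with both tight: 2.318 servings and 2.507 servings → $2.96.
avocado + banana: intersection lies outside the first quadrant.
So the least-cost plan costs $2.96.

$2.96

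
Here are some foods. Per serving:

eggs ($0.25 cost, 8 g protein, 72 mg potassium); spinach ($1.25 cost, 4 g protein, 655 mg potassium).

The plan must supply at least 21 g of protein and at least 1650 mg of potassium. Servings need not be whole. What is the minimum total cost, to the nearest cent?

$3.31

eggs only: max(21/8, 1650/72) = 22.92 servings → $5.73.
spinach only: max(21/4, 1650/655) = 5.25 servings → $6.56.
eggs + spinach with both tight: 1.445 servings and 2.36 servings → $3.31.
So the least-cost plan costs $3.31.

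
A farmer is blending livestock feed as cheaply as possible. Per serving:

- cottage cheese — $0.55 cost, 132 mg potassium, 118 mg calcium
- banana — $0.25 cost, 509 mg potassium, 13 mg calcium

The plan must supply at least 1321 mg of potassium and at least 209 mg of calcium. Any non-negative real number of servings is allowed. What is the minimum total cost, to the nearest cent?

This is a tiny linear program; its minimum lies at a vertex of the feasible set. List the vertices and price them.
cottage cheese only: max(1321/132, 209/118) = 10.01 servings → $5.50.
banana only: max(1321/509, 209/13) = 16.08 servings → $4.02.
cottage cheese + banana with both tight: 1.529 servings and 2.199 servings → $1.39.
Cheapest feasible corner: $1.39.

$1.39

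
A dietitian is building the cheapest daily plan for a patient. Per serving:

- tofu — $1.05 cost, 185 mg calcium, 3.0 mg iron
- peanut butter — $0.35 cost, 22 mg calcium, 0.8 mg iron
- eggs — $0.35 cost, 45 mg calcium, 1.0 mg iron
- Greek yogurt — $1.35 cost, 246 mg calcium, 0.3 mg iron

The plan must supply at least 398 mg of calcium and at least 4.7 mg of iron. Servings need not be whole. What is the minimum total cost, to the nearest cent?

$2.24

For a min-cost LP with two ≥-constraints, a basic feasible solution has at most two positive variables.
tofu only: max(398/185, 4.7/3.0) = 2.151 servings → $2.26.
peanut butter only: max(398/22, 4.7/0.8) = 18.09 servings → $6.33.
eggs only: max(398/45, 4.7/1.0) = 8.844 servings → $3.10.
Greek yogurt only: max(398/246, 4.7/0.3) = 15.67 servings → $21.15.
tofu + peanut butter with both targets exact would need a negative amount; discard.
tofu + eggs: the both-tight solution has a negative serving — not a feasible corner.
tofu + Greek yogurt with both tight: 1.519 servings and 0.4755 servings → $2.24.
peanut butter + eggs with both targets exact would need a negative amount; discard.
peanut butter + Greek yogurt with both tight: 5.451 servings and 1.13 servings → $3.43.
eggs + Greek yogurt with both tight: 4.459 servings and 0.8022 servings → $2.64.
So the least-cost plan costs $2.24.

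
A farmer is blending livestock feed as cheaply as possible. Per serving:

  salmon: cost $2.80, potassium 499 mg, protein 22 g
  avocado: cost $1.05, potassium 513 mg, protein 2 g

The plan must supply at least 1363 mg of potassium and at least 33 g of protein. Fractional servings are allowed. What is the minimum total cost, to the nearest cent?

Minimising a linear cost over {potassium ≥ 1363, protein ≥ 33, servings ≥ 0} — the optimum is at a vertex, using one or two foods.
salmon only: max(1363/499, 33/22) = 2.731 servings → $7.65.
avocado only: max(1363/513, 33/2) = 16.5 servings → $17.32.
salmon + avocado with both tight: 1.381 servings and 1.314 servings → $5.25.
The minimum over all feasible corners is $5.25.

$5.25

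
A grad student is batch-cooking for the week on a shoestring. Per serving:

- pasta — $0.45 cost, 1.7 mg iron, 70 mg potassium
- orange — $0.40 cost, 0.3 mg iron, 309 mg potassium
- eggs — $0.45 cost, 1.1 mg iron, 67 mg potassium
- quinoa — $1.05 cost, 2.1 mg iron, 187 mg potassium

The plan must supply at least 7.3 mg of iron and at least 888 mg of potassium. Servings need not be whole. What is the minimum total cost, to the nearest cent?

$2.57

At the optimum either one food covers both requirements or two foods hit both targets exactly; no other combination can be cheaper.
pasta only: max(7.3/1.7, 888/70) = 12.69 servings → $5.71.
orange only: max(7.3/0.3, 888/309) = 24.33 servings → $9.73.
eggs only: max(7.3/1.1, 888/67) = 13.25 servings → $5.96.
quinoa only: max(7.3/2.1, 888/187) = 4.749 servings → $4.99.
pasta + orange with both tight: 3.945 servings and 1.98 servings → $2.57.
pasta + eggs with both targets exact would need a negative amount; discard.
pasta + quinoa: the both-tight solution has a negative serving — not a feasible corner.
orange + eggs with both tight: 1.525 servings and 6.22 servings → $3.41.
orange + quinoa with both tight: 0.8429 servings and 3.356 servings → $3.86.
eggs + quinoa: intersection lies outside the first quadrant.
The minimum over all feasible corners is $2.57.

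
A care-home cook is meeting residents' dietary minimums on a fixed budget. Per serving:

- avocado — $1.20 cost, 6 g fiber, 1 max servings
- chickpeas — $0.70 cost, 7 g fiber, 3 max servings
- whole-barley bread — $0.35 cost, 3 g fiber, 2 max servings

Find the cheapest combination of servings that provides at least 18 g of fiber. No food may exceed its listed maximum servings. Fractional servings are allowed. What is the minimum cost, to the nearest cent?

Cost per g of fiber: chickpeas $0.1000, whole-barley bread $0.1167, avocado $0.2000.
Take 2.571 servings of chickpeas: +18.0 g fiber for $1.80 (total $1.80, still need 0.0 g).
Filling from the cheapest source first is optimal under one linear minimum: $1.80.

$1.80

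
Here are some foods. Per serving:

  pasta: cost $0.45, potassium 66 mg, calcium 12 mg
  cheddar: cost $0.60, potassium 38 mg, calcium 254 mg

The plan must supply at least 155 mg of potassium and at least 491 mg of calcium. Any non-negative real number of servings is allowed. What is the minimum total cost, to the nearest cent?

$1.70

With two linear requirements the optimum uses one or two foods; enumerate the corners.
pasta only: max(155/66, 491/12) = 40.92 servings → $18.41.
cheddar only: max(155/38, 491/254) = 4.079 servings → $2.45.
pasta + cheddar with both tight: 1.27 servings and 1.873 servings → $1.70.
The minimum over all feasible corners is $1.70.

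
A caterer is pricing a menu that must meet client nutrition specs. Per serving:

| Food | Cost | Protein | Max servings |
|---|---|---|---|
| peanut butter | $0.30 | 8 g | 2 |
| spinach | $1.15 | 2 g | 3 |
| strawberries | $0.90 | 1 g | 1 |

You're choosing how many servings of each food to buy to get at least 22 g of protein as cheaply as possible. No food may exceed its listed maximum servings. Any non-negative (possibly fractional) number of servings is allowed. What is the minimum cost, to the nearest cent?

Cost per g of protein: peanut butter $0.0375, spinach $0.5750, strawberries $0.9000.
Take 2 servings of peanut butter: +16.0 g protein for $0.60 (total $0.60, still need 6.0 g).
Take 3 servings of spinach: +6.0 g protein for $3.45 (total $4.05, still need 0.0 g).
Filling from the cheapest source first is optimal under one linear minimum: $4.05.

$4.05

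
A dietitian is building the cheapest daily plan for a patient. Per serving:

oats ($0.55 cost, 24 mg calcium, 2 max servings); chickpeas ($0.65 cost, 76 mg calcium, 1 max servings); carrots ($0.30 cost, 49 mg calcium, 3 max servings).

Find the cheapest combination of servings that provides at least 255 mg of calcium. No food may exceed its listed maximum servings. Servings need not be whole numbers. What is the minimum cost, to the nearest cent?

$2.28

Cost per mg of calcium: carrots $0.0061, chickpeas $0.0086, oats $0.0229.
Take 3 servings of carrots: +147.0 mg calcium for $0.90 (total $0.90, still need 108.0 mg).
Take 1 serving of chickpeas: +76.0 mg calcium for $0.65 (total $1.55, still need 32.0 mg).
Take 1.333 servings of oats: +32.0 mg calcium for $0.73 (total $2.28, still need 0.0 mg).
Filling from the cheapest source first is optimal under one linear minimum: $2.28.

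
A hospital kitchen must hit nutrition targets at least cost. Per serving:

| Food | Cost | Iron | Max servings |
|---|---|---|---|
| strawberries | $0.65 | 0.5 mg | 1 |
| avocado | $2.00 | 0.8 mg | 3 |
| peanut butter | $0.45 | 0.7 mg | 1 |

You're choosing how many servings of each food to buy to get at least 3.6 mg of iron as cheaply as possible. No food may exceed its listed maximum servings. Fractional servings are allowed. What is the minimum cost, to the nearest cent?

Cost per mg of iron: peanut butter $0.6429, strawberries $1.3000, avocado $2.5000.
Take 1 serving of peanut butter: +0.7 mg iron for $0.45 (total $0.45, still need 2.9 mg).
Take 1 serving of strawberries: +0.5 mg iron for $0.65 (total $1.10, still need 2.4 mg).
Take 3 servings of avocado: +2.4 mg iron for $6.00 (total $7.10, still need 0.0 mg).
Filling from the cheapest source first is optimal under one linear minimum: $7.10.

$7.10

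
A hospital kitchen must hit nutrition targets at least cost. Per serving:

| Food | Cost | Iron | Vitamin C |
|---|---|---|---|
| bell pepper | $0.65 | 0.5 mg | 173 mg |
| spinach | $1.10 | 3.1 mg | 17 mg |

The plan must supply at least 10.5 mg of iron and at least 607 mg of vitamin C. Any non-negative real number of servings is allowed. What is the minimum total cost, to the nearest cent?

$5.25

The cheapest plan sits at a corner of the feasible region — with two constraints it uses at most two foods.
bell pepper only: max(10.5/0.5, 607/173) = 21 servings → $13.65.
spinach only: max(10.5/3.1, 607/17) = 35.71 servings → $39.28.
bell pepper + spinach with both tight: 3.227 servings and 2.867 servings → $5.25.
So the least-cost plan costs $5.25.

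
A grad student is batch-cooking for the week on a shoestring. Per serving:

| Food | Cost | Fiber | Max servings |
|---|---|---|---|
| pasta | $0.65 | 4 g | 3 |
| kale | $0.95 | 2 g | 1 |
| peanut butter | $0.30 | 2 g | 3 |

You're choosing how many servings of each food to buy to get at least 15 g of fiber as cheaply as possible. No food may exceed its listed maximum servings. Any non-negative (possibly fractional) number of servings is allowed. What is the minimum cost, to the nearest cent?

Cost per g of fiber: peanut butter $0.1500, pasta $0.1625, kale $0.4750.
Take 3 servings of peanut butter: +6.0 g fiber for $0.90 (total $0.90, still need 9.0 g).
Take 2.25 servings of pasta: +9.0 g fiber for $1.46 (total $2.36, still need 0.0 g).
Filling from the cheapest source first is optimal under one linear minimum: $2.36.

$2.36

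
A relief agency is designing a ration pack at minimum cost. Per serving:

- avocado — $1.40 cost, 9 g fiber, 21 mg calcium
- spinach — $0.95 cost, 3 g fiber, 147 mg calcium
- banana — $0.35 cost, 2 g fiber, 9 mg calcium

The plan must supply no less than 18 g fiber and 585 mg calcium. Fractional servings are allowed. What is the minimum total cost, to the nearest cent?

Minimising a linear cost over {fiber ≥ 18, calcium ≥ 585, servings ≥ 0} — the optimum is at a vertex, using one or two foods.
avocado only: max(18/9, 585/21) = 27.86 servings → $39.00.
spinach only: max(18/3, 585/147) = 6 servings → $5.70.
banana only: max(18/2, 585/9) = 65 servings → $22.75.
avocado + spinach with both tight: 0.7071 servings and 3.879 servings → $4.67.
avocado + banana: the both-tight solution has a negative serving — not a feasible corner.
spinach + banana with both tight: 3.775 servings and 3.337 servings → $4.75.
Cheapest feasible corner: $4.67.

$4.67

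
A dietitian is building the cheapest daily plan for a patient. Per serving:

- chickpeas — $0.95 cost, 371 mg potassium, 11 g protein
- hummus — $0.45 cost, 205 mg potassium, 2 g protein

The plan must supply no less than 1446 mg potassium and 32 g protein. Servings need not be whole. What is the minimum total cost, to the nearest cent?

Two binding constraints pin down two serving amounts, so the optimal mix uses at most two foods. The candidates are each food alone (scaled to the tighter of potassium/protein) and each pair with both constraints tight.
chickpeas only: max(1446/371, 32/11) = 3.898 servings → $3.70.
hummus only: max(1446/205, 32/2) = 16 servings → $7.20.
chickpeas + hummus with both tight: 2.424 servings and 2.666 servings → $3.50.
The minimum over all feasible corners is $3.50.

$3.50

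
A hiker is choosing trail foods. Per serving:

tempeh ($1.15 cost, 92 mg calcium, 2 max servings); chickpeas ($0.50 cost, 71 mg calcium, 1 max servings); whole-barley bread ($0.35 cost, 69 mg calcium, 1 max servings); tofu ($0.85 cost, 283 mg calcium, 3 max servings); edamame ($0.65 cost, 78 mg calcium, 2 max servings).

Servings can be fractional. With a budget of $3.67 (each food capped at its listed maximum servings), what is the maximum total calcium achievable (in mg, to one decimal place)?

1021.4 mg

Calcium per dollar: tofu 332.9, whole-barley bread 197.1, chickpeas 142, edamame 120, tempeh 80.
Take 3 servings of tofu: spends $2.55, +849.0 mg calcium (running total 849.0 mg).
Take 1 serving of whole-barley bread: spends $0.35, +69.0 mg calcium (running total 918.0 mg).
Take 1 serving of chickpeas: spends $0.50, +71.0 mg calcium (running total 989.0 mg).
Take 0.4154 servings of edamame: spends $0.27, +32.4 mg calcium (running total 1021.4 mg).
Greedy by best ratio exhausts the cost allowance optimally: 1021.4 mg.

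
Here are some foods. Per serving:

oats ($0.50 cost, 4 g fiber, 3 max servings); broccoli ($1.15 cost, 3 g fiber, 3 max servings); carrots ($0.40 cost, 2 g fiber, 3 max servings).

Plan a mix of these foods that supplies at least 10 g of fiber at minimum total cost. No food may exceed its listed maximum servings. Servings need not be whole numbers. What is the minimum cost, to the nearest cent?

Cost per g of fiber: oats $0.1250, carrots $0.2000, broccoli $0.3833.
Take 2.5 servings of oats: +10.0 g fiber for $1.25 (total $1.25, still need 0.0 g).
Greedy by cheapest-per-g is optimal for a single linear constraint, so the minimum cost is $1.25.

$1.25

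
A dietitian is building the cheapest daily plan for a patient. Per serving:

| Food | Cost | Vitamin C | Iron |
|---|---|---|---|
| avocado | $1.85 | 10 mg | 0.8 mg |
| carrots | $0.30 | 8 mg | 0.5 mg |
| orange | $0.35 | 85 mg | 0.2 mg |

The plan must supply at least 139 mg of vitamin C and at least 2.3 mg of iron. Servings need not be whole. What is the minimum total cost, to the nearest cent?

Two binding constraints pin down two serving amounts, so the optimal mix uses at most two foods. The candidates are each food alone (scaled to the tighter of vitamin C/iron) and each pair with both constraints tight.
avocado only: max(139/10, 2.3/0.8) = 13.9 servings → $25.71.
carrots only: max(139/8, 2.3/0.5) = 17.38 servings → $5.21.
orange only: max(139/85, 2.3/0.2) = 11.5 servings → $4.03.
avocado + carrots: the both-tight solution has a negative serving — not a feasible corner.
avocado + orange with both tight: 2.541 servings and 1.336 servings → $5.17.
carrots + orange with both tight: 4.1 servings and 1.249 servings → $1.67.
So the least-cost plan costs $1.67.

$1.67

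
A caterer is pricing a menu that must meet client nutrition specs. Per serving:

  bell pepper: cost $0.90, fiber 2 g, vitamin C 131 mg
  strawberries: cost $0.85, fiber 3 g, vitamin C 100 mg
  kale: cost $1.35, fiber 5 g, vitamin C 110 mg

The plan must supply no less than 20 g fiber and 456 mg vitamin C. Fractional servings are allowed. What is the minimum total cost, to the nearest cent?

bell pepper only: max(20/2, 456/131) = 10 servings → $9.00.
strawberries only: max(20/3, 456/100) = 6.667 servings → $5.67.
kale only: max(20/5, 456/110) = 4.145 servings → $5.60.
bell pepper + strawberries with both targets exact would need a negative amount; discard.
bell pepper + kale with both tight: 0.1839 servings and 3.926 servings → $5.47.
strawberries + kale with both tight: 0.4706 servings and 3.718 servings → $5.42.
So the least-cost plan costs $5.42.

$5.42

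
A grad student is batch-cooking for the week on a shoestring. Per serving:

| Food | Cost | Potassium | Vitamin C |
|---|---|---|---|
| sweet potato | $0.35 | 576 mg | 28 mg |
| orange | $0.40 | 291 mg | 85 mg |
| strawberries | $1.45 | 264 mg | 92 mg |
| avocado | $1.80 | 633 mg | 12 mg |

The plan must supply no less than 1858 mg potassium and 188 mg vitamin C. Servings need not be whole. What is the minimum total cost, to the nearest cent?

A basic optimal solution has at most two foods positive. Try each food alone and each pair with both targets met exactly.
sweet potato only: max(1858/576, 188/28) = 6.714 servings → $2.35.
orange only: max(1858/291, 188/85) = 6.385 servings → $2.55.
strawberries only: max(1858/264, 188/92) = 7.038 servings → $10.20.
avocado only: max(1858/633, 188/12) = 15.67 servings → $28.20.
sweet potato + orange with both tight: 2.529 servings and 1.379 servings → $1.44.
sweet potato + strawberries with both tight: 2.66 servings and 1.234 servings → $2.72.
sweet potato + avocado: the both-tight solution has a negative serving — not a feasible corner.
orange + strawberries with both targets exact would need a negative amount; discard.
orange + avocado with both tight: 1.922 servings and 2.052 servings → $4.46.
strawberries + avocado with both tight: 1.756 servings and 2.203 servings → $6.51.
The minimum over all feasible corners is $1.44.

$1.44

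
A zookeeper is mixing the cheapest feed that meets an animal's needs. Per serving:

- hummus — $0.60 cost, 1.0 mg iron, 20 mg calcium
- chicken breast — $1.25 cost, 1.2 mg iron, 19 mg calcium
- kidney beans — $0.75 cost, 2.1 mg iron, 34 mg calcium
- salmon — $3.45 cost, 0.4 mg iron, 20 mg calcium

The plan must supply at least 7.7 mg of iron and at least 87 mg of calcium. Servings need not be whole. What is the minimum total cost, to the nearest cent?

A basic optimal solution has at most two foods positive. Try each food alone and each pair with both targets met exactly.
hummus only: max(7.7/1.0, 87/20) = 7.7 servings → $4.62.
chicken breast only: max(7.7/1.2, 87/19) = 6.417 servings → $8.02.
kidney beans only: max(7.7/2.1, 87/34) = 3.667 servings → $2.75.
salmon only: max(7.7/0.4, 87/20) = 19.25 servings → $66.41.
hummus + chicken breast: intersection lies outside the first quadrant.
hummus + kidney beans: the both-tight solution has a negative serving — not a feasible corner.
hummus + salmon: intersection lies outside the first quadrant.
chicken breast + kidney beans: the both-tight solution has a negative serving — not a feasible corner.
chicken breast + salmon: the both-tight solution has a negative serving — not a feasible corner.
kidney beans + salmon with both targets exact would need a negative amount; discard.
The minimum over all feasible corners is $2.75.

$2.75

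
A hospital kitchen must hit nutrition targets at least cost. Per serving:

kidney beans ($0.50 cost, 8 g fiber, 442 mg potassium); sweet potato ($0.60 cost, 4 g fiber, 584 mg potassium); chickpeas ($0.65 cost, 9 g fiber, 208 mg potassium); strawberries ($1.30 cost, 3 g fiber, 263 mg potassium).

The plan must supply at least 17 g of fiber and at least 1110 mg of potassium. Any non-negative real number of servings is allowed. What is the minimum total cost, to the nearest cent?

$1.23

This is a tiny linear program; its minimum lies at a vertex of the feasible set. List the vertices and price them.
kidney beans only: max(17/8, 1110/442) = 2.511 servings → $1.26.
sweet potato only: max(17/4, 1110/584) = 4.25 servings → $2.55.
chickpeas only: max(17/9, 1110/208) = 5.337 servings → $3.47.
strawberries only: max(17/3, 1110/263) = 5.667 servings → $7.37.
kidney beans + sweet potato with both tight: 1.89 servings and 0.4704 servings → $1.23.
kidney beans + chickpeas with both targets exact would need a negative amount; discard.
kidney beans + strawberries with both tight: 1.467 servings and 1.756 servings → $3.02.
sweet potato + chickpeas with both tight: 1.459 servings and 1.241 servings → $1.68.
sweet potato + strawberries: intersection lies outside the first quadrant.
chickpeas + strawberries with both tight: 0.6546 servings and 3.703 servings → $5.24.
The minimum over all feasible corners is $1.23.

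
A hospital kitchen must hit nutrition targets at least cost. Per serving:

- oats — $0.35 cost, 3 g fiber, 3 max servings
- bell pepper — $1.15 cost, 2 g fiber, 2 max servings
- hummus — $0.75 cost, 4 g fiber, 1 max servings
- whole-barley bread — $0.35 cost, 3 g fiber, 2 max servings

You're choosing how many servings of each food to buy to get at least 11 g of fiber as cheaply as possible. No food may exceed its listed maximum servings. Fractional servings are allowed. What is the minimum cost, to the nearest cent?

$1.28

Cost per g of fiber: oats $0.1167, whole-barley bread $0.1167, hummus $0.1875, bell pepper $0.5750.
Take 3 servings of oats: +9.0 g fiber for $1.05 (total $1.05, still need 2.0 g).
Take 0.6667 servings of whole-barley bread: +2.0 g fiber for $0.23 (total $1.28, still need 0.0 g).
Filling from the cheapest source first is optimal under one linear minimum: $1.28.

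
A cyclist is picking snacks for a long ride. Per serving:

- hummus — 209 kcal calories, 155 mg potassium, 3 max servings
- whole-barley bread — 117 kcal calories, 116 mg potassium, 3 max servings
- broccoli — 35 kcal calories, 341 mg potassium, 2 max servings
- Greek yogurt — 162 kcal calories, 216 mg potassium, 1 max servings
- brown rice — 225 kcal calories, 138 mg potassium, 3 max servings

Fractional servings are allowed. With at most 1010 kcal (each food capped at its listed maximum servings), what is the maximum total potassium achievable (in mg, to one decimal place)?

1562.7 mg

Potassium per kcal: broccoli 9.743, Greek yogurt 1.333, whole-barley bread 0.9915, hummus 0.7416, brown rice 0.6133.
Take 2 servings of broccoli: uses 70 kcal, +682.0 mg potassium (running total 682.0 mg).
Take 1 serving of Greek yogurt: uses 162 kcal, +216.0 mg potassium (running total 898.0 mg).
Take 3 servings of whole-barley bread: uses 351 kcal, +348.0 mg potassium (running total 1246.0 mg).
Take 2.043 servings of hummus: uses 427 kcal, +316.7 mg potassium (running total 1562.7 mg).
Greedy by best ratio exhausts the calories allowance optimally: 1562.7 mg.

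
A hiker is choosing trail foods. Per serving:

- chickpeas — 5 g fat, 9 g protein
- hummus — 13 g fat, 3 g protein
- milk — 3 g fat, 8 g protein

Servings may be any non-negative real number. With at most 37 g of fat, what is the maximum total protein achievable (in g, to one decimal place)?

98.7 g

Protein per g fat: milk 2.667, chickpeas 1.8, hummus 0.2308.
With no serving limits, spend the whole fat allowance on milk: 37 g / 3 g × 8 g = 98.7 g.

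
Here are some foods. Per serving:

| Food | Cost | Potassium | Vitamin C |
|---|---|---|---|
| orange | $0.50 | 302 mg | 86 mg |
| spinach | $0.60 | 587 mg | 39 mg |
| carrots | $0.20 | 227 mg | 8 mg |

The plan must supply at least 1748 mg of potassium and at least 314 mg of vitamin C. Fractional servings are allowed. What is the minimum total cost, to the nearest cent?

Two binding constraints pin down two serving amounts, so the optimal mix uses at most two foods. The candidates are each food alone (scaled to the tighter of potassium/vitamin C) and each pair with both constraints tight.
orange only: max(1748/302, 314/86) = 5.788 servings → $2.89.
spinach only: max(1748/587, 314/39) = 8.051 servings → $4.83.
carrots only: max(1748/227, 314/8) = 39.25 servings → $7.85.
orange + spinach with both tight: 3.001 servings and 1.434 servings → $2.36.
orange + carrots with both tight: 3.349 servings and 3.244 servings → $2.32.
spinach + carrots: intersection lies outside the first quadrant.
So the least-cost plan costs $2.32.

$2.32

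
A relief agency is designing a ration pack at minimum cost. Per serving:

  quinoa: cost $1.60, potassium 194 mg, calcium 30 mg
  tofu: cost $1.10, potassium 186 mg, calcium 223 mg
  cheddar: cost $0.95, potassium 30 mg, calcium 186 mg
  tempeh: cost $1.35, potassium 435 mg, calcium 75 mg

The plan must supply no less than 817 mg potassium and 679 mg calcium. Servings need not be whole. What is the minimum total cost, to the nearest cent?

At the optimum either one food covers both requirements or two foods hit both targets exactly; no other combination can be cheaper.
quinoa only: max(817/194, 679/30) = 22.63 servings → $36.21.
tofu only: max(817/186, 679/223) = 4.392 servings → $4.83.
cheddar only: max(817/30, 679/186) = 27.23 servings → $25.87.
tempeh only: max(817/435, 679/75) = 9.053 servings → $12.22.
quinoa + tofu with both tight: 1.483 servings and 2.845 servings → $5.50.
quinoa + cheddar with both tight: 3.74 servings and 3.047 servings → $8.88.
quinoa + tempeh with both targets exact would need a negative amount; discard.
tofu + cheddar: the both-tight solution has a negative serving — not a feasible corner.
tofu + tempeh with both tight: 2.818 servings and 0.673 servings → $4.01.
cheddar + tempeh with both tight: 2.976 servings and 1.673 servings → $5.09.
So the least-cost plan costs $4.01.

$4.01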